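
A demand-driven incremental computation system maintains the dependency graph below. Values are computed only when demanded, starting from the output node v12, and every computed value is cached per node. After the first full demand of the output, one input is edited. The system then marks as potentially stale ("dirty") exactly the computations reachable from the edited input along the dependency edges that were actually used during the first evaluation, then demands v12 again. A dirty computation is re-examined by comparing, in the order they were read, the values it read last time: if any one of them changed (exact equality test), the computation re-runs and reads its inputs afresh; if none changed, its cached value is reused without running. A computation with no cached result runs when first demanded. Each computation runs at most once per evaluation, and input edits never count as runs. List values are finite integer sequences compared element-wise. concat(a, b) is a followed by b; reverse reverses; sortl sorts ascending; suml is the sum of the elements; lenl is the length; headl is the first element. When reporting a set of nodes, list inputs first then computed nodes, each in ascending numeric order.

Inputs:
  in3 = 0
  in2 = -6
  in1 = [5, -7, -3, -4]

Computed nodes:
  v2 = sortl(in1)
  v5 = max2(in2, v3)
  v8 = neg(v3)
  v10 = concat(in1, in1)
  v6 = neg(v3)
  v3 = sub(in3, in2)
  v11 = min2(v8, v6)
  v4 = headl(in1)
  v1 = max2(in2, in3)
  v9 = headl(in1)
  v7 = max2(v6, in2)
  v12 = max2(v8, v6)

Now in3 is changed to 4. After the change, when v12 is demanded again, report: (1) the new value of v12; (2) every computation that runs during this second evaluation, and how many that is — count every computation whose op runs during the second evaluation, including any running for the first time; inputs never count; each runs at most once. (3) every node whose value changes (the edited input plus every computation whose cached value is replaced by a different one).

New value of v12: -10.
Computations that run: v3, v6, v8, v12 — 4 in total.
Values that change: in3, v3, v6, v8, v12.

First evaluation (everything demanded from the output):
  v3 = sub(0, -6) = 6
  v6 = neg(6) = -6
  v8 = neg(6) = -6
  v12 = max2(-6, -6) = -6

Propagation after the edit:
  v3: runs — in3 0->4; result 10.
  v6: runs — v3 6->10; result -10.
  v8: runs — v3 6->10; result -10.
  v12: runs — v8 -6->-10; v6 -6->-10; result -10.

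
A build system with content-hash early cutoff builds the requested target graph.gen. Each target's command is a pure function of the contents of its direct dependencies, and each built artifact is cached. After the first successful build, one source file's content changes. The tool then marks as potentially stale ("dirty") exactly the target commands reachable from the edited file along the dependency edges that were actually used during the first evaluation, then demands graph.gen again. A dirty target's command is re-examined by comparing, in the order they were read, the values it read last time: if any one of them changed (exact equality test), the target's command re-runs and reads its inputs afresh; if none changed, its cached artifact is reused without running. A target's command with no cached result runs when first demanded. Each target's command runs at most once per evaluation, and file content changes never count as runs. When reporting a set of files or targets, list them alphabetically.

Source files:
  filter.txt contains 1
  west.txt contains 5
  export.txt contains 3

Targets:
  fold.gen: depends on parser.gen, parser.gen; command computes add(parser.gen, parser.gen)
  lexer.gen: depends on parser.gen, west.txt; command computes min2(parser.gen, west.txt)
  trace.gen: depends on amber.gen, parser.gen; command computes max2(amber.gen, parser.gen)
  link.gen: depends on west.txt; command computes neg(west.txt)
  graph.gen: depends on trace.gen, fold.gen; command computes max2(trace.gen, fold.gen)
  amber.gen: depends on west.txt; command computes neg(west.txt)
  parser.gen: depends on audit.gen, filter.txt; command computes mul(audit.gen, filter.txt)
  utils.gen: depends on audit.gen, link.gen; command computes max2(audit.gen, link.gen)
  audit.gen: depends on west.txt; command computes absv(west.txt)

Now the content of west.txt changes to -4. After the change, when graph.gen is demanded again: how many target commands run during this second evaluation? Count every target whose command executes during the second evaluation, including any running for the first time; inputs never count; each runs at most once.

Target commands that run: amber.gen, audit.gen, fold.gen, graph.gen, parser.gen, trace.gen — 6 in total.

First evaluation (everything demanded from the output):
  amber.gen = neg(5) = -5
  audit.gen = absv(5) = 5
  parser.gen = mul(5, 1) = 5
  fold.gen = add(5, 5) = 10
  trace.gen = max2(-5, 5) = 5
  graph.gen = max2(5, 10) = 10

Propagation after the edit:
  amber.gen: runs — west.txt 5->-4; result 4.
  audit.gen: runs — west.txt 5->-4; result 4.
  parser.gen: runs — audit.gen 5->4; result 4.
  fold.gen: runs — parser.gen 5->4; parser.gen 5->4; result 8.
  trace.gen: runs — amber.gen -5->4; parser.gen 5->4; result 4.
  graph.gen: runs — trace.gen 5->4; fold.gen 10->8; result 8.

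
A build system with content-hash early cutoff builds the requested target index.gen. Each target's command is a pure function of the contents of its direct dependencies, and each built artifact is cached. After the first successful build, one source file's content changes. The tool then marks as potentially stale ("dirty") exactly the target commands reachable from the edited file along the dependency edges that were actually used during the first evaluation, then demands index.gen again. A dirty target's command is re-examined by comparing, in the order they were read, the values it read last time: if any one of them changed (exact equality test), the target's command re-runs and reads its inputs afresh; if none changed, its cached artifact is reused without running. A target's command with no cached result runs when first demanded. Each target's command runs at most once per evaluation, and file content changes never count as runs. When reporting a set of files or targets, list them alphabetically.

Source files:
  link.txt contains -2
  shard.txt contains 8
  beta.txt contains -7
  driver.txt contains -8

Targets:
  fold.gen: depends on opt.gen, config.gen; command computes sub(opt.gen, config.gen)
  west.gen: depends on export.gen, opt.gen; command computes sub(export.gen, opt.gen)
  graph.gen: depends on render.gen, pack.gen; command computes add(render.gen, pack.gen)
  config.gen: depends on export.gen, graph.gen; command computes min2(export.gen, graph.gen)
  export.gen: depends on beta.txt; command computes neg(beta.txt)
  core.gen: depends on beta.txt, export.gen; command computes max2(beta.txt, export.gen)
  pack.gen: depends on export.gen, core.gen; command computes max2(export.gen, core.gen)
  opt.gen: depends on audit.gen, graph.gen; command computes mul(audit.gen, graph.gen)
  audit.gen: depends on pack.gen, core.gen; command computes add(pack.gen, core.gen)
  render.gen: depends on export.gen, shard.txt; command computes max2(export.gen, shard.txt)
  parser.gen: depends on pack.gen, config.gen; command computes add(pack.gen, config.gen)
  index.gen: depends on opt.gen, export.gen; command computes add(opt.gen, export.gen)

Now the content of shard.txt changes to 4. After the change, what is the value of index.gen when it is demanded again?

First evaluation (everything demanded from the output):
  export.gen = neg(-7) = 7
  core.gen = max2(-7, 7) = 7
  pack.gen = max2(7, 7) = 7
  audit.gen = add(7, 7) = 14
  render.gen = max2(7, 8) = 8
  graph.gen = add(8, 7) = 15
  opt.gen = mul(14, 15) = 210
  index.gen = add(210, 7) = 217

Propagation after the edit:
  render.gen: runs — shard.txt 8->4; result 7.
  graph.gen: runs — render.gen 8->7; result 14.
  opt.gen: runs — graph.gen 15->14; result 196.
  index.gen: runs — opt.gen 210->196; result 203.

New value of index.gen: 203.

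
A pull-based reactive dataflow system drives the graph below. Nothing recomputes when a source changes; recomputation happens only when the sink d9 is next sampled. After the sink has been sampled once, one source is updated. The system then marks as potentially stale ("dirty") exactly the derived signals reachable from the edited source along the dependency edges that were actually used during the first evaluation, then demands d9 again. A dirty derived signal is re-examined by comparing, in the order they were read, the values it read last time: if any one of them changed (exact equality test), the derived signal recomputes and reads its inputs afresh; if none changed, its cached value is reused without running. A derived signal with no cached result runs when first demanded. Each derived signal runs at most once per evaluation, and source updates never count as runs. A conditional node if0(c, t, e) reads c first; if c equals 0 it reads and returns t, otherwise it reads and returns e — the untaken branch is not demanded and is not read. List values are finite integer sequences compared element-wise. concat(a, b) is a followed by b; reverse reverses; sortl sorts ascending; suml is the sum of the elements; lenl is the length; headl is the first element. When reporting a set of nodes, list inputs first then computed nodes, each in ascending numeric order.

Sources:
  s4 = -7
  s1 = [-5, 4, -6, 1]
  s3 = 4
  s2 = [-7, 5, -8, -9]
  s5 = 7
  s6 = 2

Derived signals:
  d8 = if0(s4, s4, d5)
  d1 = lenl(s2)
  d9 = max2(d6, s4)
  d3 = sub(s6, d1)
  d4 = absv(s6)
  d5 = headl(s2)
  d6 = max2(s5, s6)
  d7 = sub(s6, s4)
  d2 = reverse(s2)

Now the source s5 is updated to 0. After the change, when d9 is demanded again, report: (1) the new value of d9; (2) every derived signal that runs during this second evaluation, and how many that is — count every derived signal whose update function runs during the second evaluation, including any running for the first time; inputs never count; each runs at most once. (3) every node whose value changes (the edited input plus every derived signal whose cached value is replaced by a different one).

New value of d9: 2.
Derived signals that run: d6, d9 — 2 in total.
Values that change: s5, d6, d9.

First evaluation (everything demanded from the output):
  d6 = max2(7, 2) = 7
  d9 = max2(7, -7) = 7

Propagation after the edit:
  d6: runs — s5 7->0; result 2.
  d9: runs — d6 7->2; result 2.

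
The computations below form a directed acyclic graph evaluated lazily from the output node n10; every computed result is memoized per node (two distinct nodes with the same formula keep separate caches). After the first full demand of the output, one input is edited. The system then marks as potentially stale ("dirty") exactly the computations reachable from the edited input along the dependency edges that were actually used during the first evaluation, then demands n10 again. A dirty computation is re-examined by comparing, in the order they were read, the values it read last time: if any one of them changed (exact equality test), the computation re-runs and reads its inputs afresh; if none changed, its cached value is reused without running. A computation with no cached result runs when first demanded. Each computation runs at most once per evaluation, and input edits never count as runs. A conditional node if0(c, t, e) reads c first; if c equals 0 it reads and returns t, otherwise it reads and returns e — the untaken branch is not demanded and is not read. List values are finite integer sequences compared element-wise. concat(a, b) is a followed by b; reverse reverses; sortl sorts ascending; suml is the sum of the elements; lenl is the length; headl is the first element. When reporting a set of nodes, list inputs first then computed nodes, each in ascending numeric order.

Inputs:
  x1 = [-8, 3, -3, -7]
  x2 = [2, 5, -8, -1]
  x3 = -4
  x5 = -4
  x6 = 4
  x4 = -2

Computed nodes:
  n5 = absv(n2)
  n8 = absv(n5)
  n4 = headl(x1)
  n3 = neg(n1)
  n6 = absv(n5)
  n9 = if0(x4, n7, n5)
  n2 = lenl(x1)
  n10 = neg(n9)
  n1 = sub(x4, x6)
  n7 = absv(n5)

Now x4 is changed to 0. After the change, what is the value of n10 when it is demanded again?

Demanding n10 again yields -4.
Note the branch switch — n7 had no cache and runs now for the first time.

First demand of the output computes:
  n2 = lenl([-8, 3, -3, -7]) = 4
  n5 = absv(4) = 4
  n9 = if0(x4=-2 -> else branch n5) = 4
  n10 = neg(4) = -4

After the edit, cleaning proceeds:
  n7: had never run; runs now, result 4.
  n9: a read changed (x4 -2->0) — executes, giving 4 — identical to its old value.
  n10: dirty, but its reads are unchanged (n9 unchanged); cached -4 stands.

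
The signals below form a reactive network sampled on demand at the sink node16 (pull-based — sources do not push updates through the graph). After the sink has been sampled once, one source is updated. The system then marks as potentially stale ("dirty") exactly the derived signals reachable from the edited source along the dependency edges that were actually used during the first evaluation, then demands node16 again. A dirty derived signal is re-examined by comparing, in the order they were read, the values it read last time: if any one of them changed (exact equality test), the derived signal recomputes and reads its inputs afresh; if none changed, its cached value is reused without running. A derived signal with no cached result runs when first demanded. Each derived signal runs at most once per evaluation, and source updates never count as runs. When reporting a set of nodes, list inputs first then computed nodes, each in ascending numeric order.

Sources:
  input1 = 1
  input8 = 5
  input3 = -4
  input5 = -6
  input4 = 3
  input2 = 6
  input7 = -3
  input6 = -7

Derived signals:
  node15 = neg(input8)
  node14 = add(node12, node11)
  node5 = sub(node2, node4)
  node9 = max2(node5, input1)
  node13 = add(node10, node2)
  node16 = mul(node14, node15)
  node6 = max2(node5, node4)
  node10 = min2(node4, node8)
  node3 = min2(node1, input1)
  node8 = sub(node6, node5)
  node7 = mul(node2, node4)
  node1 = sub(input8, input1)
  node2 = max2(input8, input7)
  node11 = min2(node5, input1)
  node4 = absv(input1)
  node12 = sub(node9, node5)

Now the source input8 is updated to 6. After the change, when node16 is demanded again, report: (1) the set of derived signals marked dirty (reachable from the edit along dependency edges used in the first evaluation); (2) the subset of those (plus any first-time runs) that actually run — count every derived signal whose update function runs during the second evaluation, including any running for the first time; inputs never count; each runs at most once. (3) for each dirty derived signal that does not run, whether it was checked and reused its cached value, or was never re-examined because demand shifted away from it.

Initial pass — values computed on the first demand:
  node2 = max2(5, -3) = 5
  node4 = absv(1) = 1
  node5 = sub(5, 1) = 4
  node9 = max2(4, 1) = 4
  node11 = min2(4, 1) = 1
  node12 = sub(4, 4) = 0
  node14 = add(0, 1) = 1
  node15 = neg(5) = -5
  node16 = mul(1, -5) = -5

Second demand — change propagation:
  node2: re-runs because input8 5->6; new result 6.
  node5: re-runs because node2 5->6; new result 5.
  node9: re-runs because node5 4->5; new result 5.
  node11: re-runs because node5 4->5; new result 1 (unchanged).
  node12: re-runs because node9 4->5; node5 4->5; new result 0 (unchanged).
  node14: re-examined; everything it read last time is the same (node12 unchanged, node11 unchanged) — cache 1 kept, no run.
  node15: re-runs because input8 5->6; new result -6.
  node16: re-runs because node15 -5->-6; new result -6.

The important point: at node14 every value read last time is unchanged, so the dirty flag clears without a run.

Dirty set: node2, node5, node9, node11, node12, node14, node15, node16.
Run set: node2, node5, node9, node11, node12, node15, node16 (7 run).
Re-examined without running (cache reused): node14.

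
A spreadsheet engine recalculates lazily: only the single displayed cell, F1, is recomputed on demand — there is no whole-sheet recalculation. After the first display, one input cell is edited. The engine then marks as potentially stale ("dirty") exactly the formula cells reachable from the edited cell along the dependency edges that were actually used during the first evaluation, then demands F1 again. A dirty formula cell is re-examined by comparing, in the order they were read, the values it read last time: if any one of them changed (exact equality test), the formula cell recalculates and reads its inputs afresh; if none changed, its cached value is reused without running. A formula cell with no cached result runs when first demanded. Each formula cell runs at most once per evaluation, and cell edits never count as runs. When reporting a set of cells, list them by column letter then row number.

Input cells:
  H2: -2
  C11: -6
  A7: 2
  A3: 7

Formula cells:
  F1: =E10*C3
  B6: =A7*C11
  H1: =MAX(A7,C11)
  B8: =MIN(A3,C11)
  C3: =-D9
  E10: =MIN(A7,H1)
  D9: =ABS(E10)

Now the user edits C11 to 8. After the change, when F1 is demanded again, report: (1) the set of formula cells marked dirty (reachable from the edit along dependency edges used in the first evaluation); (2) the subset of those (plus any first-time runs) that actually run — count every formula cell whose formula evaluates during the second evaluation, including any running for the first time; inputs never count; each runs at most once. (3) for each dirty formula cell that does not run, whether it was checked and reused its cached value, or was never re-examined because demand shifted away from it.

Marked dirty: C3, D9, E10, F1, H1.
Formula cells that run: E10, H1 — 2 in total.
Checked but reused from cache: C3, D9, F1.
Key observation: the change is absorbed at E10 — it re-runs but produces the same value, and the output's value is unchanged.

First evaluation (everything demanded from the output):
  H1 = MAX(2, -6) = 2
  E10 = MIN(2, 2) = 2
  D9 = ABS(2) = 2
  C3 = -(2) = -2
  F1 = 2 * -2 = -4

Propagation after the edit:
  H1: runs — C11 -6->8; result 8.
  E10: runs — H1 2->8; result 2 (same value as before).
  D9: checked — values it read are unchanged (E10 unchanged); reused cached 2 without running.
  C3: checked — values it read are unchanged (D9 unchanged); reused cached -2 without running.
  F1: checked — values it read are unchanged (E10 unchanged, C3 unchanged); reused cached -4 without running.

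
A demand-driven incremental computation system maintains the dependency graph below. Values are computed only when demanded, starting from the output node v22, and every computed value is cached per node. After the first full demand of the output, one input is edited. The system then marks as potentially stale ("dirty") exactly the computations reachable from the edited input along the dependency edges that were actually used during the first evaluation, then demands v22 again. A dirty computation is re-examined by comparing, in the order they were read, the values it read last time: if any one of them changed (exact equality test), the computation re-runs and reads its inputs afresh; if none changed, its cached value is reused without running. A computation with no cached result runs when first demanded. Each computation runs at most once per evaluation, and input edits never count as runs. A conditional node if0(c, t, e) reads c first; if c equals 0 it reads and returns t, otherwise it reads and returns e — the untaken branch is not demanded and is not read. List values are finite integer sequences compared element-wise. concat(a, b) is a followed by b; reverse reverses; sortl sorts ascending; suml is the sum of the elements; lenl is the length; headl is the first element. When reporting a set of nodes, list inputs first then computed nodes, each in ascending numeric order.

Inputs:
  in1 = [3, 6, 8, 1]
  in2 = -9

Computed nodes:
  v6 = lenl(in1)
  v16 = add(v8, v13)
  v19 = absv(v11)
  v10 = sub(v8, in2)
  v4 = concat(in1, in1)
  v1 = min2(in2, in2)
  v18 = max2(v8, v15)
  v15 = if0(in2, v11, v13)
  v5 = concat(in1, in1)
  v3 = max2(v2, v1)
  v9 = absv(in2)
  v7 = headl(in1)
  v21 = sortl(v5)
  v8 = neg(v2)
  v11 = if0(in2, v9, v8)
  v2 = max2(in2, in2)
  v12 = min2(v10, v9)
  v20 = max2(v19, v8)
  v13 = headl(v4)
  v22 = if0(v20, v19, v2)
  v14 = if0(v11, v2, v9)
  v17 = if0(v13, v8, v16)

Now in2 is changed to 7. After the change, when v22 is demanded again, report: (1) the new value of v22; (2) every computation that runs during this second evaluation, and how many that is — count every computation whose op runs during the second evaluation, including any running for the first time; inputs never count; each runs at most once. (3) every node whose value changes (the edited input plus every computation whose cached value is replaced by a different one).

New value of v22: 7.
Computations that run: v2, v8, v11, v19, v20, v22 — 6 in total.
Values that change: in2, v2, v8, v11, v19, v20, v22.

First evaluation (everything demanded from the output):
  v2 = max2(-9, -9) = -9
  v8 = neg(-9) = 9
  v11 = if0(in2=-9 -> else branch v8) = 9
  v19 = absv(9) = 9
  v20 = max2(9, 9) = 9
  v22 = if0(v20=9 -> else branch v2) = -9

Propagation after the edit:
  v2: runs — in2 -9->7; in2 -9->7; result 7.
  v8: runs — v2 -9->7; result -7.
  v11: runs — in2 -9->7; v8 9->-7; result -7.
  v19: runs — v11 9->-7; result 7.
  v20: runs — v19 9->7; v8 9->-7; result 7.
  v22: runs — v20 9->7; v2 -9->7; result 7.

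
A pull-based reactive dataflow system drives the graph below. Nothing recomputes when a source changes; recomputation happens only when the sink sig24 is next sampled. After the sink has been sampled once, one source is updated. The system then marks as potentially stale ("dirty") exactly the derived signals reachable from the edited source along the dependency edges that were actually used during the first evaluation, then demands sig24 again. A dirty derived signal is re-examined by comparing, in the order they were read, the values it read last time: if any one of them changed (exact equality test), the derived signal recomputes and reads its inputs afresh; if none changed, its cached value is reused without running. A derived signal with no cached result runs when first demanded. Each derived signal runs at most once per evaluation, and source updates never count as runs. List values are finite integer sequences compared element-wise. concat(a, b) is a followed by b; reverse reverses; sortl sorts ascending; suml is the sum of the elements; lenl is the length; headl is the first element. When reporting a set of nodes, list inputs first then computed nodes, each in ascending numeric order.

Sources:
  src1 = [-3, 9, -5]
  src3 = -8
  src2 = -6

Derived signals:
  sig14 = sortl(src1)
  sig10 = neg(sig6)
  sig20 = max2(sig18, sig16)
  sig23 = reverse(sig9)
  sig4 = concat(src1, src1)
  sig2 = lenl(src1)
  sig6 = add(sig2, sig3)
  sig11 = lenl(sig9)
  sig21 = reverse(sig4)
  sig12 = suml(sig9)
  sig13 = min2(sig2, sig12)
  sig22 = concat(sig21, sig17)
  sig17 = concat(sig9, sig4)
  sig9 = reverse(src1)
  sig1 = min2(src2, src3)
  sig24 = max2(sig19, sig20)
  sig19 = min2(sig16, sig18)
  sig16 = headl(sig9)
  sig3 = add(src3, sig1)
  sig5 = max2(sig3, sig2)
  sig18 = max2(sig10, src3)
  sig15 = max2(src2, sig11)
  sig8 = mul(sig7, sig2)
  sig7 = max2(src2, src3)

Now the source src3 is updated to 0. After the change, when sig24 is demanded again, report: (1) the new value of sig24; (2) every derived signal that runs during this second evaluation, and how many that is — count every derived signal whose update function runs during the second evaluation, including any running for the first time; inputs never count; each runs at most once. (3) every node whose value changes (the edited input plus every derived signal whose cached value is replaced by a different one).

New value of sig24: 3.
Derived signals that run: sig1, sig3, sig6, sig10, sig18, sig19, sig20, sig24 — 8 in total.
Values that change: src3, sig1, sig3, sig6, sig10, sig18, sig20, sig24.

First evaluation (everything demanded from the output):
  sig1 = min2(-6, -8) = -8
  sig2 = lenl([-3, 9, -5]) = 3
  sig3 = add(-8, -8) = -16
  sig6 = add(3, -16) = -13
  sig9 = reverse([-3, 9, -5]) = [-5, 9, -3]
  sig10 = neg(-13) = 13
  sig16 = headl([-5, 9, -3]) = -5
  sig18 = max2(13, -8) = 13
  sig19 = min2(-5, 13) = -5
  sig20 = max2(13, -5) = 13
  sig24 = max2(-5, 13) = 13

Propagation after the edit:
  sig1: runs — src3 -8->0; result -6.
  sig3: runs — src3 -8->0; sig1 -8->-6; result -6.
  sig6: runs — sig3 -16->-6; result -3.
  sig10: runs — sig6 -13->-3; result 3.
  sig18: runs — sig10 13->3; src3 -8->0; result 3.
  sig19: runs — sig18 13->3; result -5 (same value as before).
  sig20: runs — sig18 13->3; result 3.
  sig24: runs — sig20 13->3; result 3.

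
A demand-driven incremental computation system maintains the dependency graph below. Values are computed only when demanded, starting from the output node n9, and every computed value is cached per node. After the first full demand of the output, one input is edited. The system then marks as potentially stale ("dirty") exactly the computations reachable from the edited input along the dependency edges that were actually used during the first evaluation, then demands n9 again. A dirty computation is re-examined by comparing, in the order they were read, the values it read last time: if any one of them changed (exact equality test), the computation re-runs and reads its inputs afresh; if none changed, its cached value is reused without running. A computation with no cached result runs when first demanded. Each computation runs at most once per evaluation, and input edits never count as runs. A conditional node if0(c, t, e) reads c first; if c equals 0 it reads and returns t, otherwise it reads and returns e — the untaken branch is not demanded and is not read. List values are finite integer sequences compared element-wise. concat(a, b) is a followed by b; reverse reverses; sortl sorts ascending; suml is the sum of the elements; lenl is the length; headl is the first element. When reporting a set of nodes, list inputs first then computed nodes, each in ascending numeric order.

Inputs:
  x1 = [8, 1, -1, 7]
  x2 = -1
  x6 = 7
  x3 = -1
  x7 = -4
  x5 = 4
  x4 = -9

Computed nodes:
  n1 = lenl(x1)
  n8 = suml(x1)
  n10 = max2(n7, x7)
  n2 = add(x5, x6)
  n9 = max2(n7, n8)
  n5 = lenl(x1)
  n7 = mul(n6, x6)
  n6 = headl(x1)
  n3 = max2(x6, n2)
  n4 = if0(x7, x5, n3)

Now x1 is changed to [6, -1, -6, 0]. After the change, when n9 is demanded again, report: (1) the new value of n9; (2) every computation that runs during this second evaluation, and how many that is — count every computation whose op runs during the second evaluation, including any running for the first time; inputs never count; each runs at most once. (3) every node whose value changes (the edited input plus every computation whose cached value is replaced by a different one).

New value of n9: 42.
Computations that run: n6, n7, n8, n9 — 4 in total.
Values that change: x1, n6, n7, n8, n9.

First evaluation (everything demanded from the output):
  n6 = headl([8, 1, -1, 7]) = 8
  n7 = mul(8, 7) = 56
  n8 = suml([8, 1, -1, 7]) = 15
  n9 = max2(56, 15) = 56

Propagation after the edit:
  n6: runs — x1 [8, 1, -1, 7]->[6, -1, -6, 0]; result 6.
  n7: runs — n6 8->6; result 42.
  n8: runs — x1 [8, 1, -1, 7]->[6, -1, -6, 0]; result -1.
  n9: runs — n7 56->42; n8 15->-1; result 42.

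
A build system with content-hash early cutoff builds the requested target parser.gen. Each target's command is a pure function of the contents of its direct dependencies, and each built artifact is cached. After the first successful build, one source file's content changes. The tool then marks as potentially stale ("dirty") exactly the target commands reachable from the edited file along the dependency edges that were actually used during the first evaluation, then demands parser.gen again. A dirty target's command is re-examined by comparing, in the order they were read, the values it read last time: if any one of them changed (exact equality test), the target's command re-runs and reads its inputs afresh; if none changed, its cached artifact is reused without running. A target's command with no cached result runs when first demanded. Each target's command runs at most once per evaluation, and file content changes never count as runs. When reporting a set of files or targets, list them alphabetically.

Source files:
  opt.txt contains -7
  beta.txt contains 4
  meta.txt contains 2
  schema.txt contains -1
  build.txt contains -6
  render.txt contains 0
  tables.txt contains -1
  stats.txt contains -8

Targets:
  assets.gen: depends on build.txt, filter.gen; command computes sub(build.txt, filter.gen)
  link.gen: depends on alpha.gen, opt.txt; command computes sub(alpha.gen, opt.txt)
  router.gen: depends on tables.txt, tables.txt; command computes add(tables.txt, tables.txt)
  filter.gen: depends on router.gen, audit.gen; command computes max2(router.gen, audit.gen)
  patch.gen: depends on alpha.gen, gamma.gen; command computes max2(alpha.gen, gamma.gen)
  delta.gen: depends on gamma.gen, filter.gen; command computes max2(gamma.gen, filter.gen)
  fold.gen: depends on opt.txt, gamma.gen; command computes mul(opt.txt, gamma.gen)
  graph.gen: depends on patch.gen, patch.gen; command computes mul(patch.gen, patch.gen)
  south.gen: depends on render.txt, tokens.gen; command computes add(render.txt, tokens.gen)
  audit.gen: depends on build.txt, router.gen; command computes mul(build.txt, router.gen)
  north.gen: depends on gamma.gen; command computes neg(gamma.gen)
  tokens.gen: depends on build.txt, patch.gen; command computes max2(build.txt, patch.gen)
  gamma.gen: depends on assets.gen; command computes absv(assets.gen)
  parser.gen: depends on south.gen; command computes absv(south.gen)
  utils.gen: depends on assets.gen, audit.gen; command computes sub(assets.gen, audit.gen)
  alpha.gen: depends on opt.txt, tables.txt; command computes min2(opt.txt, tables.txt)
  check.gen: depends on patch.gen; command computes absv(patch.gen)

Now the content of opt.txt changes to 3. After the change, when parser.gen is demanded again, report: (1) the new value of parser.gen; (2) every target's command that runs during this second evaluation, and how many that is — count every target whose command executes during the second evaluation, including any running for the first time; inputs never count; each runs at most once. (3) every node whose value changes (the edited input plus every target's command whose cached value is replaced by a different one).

New value of parser.gen: 18.
Target commands that run: alpha.gen, patch.gen — 2 in total.
Values that change: alpha.gen, opt.txt.
Key observation: the change is absorbed at patch.gen — it re-runs but produces the same value, and the output's value is unchanged.

First evaluation (everything demanded from the output):
  alpha.gen = min2(-7, -1) = -7
  router.gen = add(-1, -1) = -2
  audit.gen = mul(-6, -2) = 12
  filter.gen = max2(-2, 12) = 12
  assets.gen = sub(-6, 12) = -18
  gamma.gen = absv(-18) = 18
  patch.gen = max2(-7, 18) = 18
  tokens.gen = max2(-6, 18) = 18
  south.gen = add(0, 18) = 18
  parser.gen = absv(18) = 18

Propagation after the edit:
  alpha.gen: runs — opt.txt -7->3; result -1.
  patch.gen: runs — alpha.gen -7->-1; result 18 (same value as before).
  tokens.gen: checked — values it read are unchanged (build.txt unchanged, patch.gen unchanged); reused cached 18 without running.
  south.gen: checked — values it read are unchanged (render.txt unchanged, tokens.gen unchanged); reused cached 18 without running.
  parser.gen: checked — values it read are unchanged (south.gen unchanged); reused cached 18 without running.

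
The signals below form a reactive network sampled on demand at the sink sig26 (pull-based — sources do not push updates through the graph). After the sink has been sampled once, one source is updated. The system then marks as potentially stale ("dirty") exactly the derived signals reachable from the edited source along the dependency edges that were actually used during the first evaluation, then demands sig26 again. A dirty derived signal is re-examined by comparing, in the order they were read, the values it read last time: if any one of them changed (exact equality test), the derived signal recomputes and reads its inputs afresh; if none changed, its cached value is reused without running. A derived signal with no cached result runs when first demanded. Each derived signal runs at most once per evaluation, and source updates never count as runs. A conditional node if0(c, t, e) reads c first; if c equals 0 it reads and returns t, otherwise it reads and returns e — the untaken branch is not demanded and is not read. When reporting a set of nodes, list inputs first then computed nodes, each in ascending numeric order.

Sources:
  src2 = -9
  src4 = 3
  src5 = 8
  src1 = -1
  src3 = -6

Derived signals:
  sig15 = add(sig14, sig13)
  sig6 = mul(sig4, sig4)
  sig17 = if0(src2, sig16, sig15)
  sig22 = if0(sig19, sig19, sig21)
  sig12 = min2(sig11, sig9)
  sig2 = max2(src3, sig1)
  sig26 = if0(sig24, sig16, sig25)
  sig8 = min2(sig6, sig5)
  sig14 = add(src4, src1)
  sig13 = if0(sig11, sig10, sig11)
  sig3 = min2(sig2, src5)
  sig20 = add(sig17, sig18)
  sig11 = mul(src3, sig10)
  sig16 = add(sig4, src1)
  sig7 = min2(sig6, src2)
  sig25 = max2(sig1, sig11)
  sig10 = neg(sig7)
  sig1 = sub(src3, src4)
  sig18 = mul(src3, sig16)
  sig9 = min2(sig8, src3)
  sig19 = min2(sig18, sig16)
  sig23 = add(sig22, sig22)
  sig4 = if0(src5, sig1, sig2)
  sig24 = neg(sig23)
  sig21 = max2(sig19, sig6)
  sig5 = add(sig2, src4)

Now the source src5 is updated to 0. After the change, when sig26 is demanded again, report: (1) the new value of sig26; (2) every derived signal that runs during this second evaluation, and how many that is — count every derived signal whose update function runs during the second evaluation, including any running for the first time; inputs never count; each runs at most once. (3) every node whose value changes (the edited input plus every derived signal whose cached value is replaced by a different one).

Initial pass — values computed on the first demand:
  sig1 = sub(-6, 3) = -9
  sig2 = max2(-6, -9) = -6
  sig4 = if0(src5=8 -> else branch sig2) = -6
  sig6 = mul(-6, -6) = 36
  sig7 = min2(36, -9) = -9
  sig10 = neg(-9) = 9
  sig11 = mul(-6, 9) = -54
  sig16 = add(-6, -1) = -7
  sig18 = mul(-6, -7) = 42
  sig19 = min2(42, -7) = -7
  sig21 = max2(-7, 36) = 36
  sig22 = if0(sig19=-7 -> else branch sig21) = 36
  sig23 = add(36, 36) = 72
  sig24 = neg(72) = -72
  sig25 = max2(-9, -54) = -9
  sig26 = if0(sig24=-72 -> else branch sig25) = -9

Second demand — change propagation:
  sig4: re-runs because src5 8->0; new result -9.
  sig6: re-runs because sig4 -6->-9; sig4 -6->-9; new result 81.
  sig7: re-runs because sig6 36->81; new result -9 (unchanged).
  sig10: re-examined; everything it read last time is the same (sig7 unchanged) — cache 9 kept, no run.
  sig11: re-examined; everything it read last time is the same (src3 unchanged, sig10 unchanged) — cache -54 kept, no run.
  sig16: re-runs because sig4 -6->-9; new result -10.
  sig18: re-runs because sig16 -7->-10; new result 60.
  sig19: re-runs because sig18 42->60; sig16 -7->-10; new result -10.
  sig21: re-runs because sig19 -7->-10; sig6 36->81; new result 81.
  sig22: re-runs because sig19 -7->-10; sig21 36->81; new result 81.
  sig23: re-runs because sig22 36->81; sig22 36->81; new result 162.
  sig24: re-runs because sig23 72->162; new result -162.
  sig25: re-examined; everything it read last time is the same (sig1 unchanged, sig11 unchanged) — cache -9 kept, no run.
  sig26: re-runs because sig24 -72->-162; new result -9 (unchanged).

The important point: at sig10 every value read last time is unchanged, so the dirty flag clears without a run.

sig26 now evaluates to -9.
Run set: sig4, sig6, sig7, sig16, sig18, sig19, sig21, sig22, sig23, sig24, sig26 (11 run).
Changed values: src5, sig4, sig6, sig16, sig18, sig19, sig21, sig22, sig23, sig24.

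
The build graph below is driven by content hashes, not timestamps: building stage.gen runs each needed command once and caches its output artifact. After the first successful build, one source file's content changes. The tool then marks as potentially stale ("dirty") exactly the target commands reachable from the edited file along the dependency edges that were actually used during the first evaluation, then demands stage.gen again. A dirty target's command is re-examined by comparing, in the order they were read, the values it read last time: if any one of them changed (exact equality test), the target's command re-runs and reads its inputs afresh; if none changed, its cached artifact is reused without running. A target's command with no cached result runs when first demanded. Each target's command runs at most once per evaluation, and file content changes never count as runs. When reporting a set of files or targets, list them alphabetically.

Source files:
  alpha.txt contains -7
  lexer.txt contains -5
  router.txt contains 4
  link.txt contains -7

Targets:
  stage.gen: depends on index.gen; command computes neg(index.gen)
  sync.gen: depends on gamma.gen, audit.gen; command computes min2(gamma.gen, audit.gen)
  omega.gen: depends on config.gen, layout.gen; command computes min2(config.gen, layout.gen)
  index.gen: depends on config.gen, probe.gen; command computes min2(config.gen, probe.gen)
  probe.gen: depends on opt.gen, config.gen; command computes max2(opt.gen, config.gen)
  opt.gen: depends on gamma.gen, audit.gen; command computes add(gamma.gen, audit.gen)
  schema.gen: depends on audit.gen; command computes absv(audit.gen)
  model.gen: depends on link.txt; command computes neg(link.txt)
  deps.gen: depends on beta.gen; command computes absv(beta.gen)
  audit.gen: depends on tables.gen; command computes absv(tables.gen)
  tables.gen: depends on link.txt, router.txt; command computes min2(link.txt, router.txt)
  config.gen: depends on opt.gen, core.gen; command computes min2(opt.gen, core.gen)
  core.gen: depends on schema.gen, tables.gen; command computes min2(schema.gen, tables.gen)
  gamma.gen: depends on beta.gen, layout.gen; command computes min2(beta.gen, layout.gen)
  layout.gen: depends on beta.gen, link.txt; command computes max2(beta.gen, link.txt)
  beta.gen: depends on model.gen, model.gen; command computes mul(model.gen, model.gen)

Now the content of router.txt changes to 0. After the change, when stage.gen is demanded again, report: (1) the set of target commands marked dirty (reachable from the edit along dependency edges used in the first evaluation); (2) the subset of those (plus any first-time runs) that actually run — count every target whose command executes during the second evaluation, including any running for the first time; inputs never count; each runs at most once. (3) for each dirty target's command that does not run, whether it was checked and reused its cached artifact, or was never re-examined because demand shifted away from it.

Dirty set: audit.gen, config.gen, core.gen, index.gen, opt.gen, probe.gen, schema.gen, stage.gen, tables.gen.
Run set: tables.gen (1 run).
Re-examined without running (cache reused): audit.gen, config.gen, core.gen, index.gen, opt.gen, probe.gen, schema.gen, stage.gen.
The important point: tables.gen recomputes to an identical value, and the output ends up unchanged.

Initial pass — values computed on the first demand:
  model.gen = neg(-7) = 7
  beta.gen = mul(7, 7) = 49
  layout.gen = max2(49, -7) = 49
  gamma.gen = min2(49, 49) = 49
  tables.gen = min2(-7, 4) = -7
  audit.gen = absv(-7) = 7
  opt.gen = add(49, 7) = 56
  schema.gen = absv(7) = 7
  core.gen = min2(7, -7) = -7
  config.gen = min2(56, -7) = -7
  probe.gen = max2(56, -7) = 56
  index.gen = min2(-7, 56) = -7
  stage.gen = neg(-7) = 7

Second demand — change propagation:
  tables.gen: re-runs because router.txt 4->0; new result -7 (unchanged).
  audit.gen: re-examined; everything it read last time is the same (tables.gen unchanged) — cache 7 kept, no run.
  opt.gen: re-examined; everything it read last time is the same (gamma.gen unchanged, audit.gen unchanged) — cache 56 kept, no run.
  schema.gen: re-examined; everything it read last time is the same (audit.gen unchanged) — cache 7 kept, no run.
  core.gen: re-examined; everything it read last time is the same (schema.gen unchanged, tables.gen unchanged) — cache -7 kept, no run.
  config.gen: re-examined; everything it read last time is the same (opt.gen unchanged, core.gen unchanged) — cache -7 kept, no run.
  probe.gen: re-examined; everything it read last time is the same (opt.gen unchanged, config.gen unchanged) — cache 56 kept, no run.
  index.gen: re-examined; everything it read last time is the same (config.gen unchanged, probe.gen unchanged) — cache -7 kept, no run.
  stage.gen: re-examined; everything it read last time is the same (index.gen unchanged) — cache 7 kept, no run.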